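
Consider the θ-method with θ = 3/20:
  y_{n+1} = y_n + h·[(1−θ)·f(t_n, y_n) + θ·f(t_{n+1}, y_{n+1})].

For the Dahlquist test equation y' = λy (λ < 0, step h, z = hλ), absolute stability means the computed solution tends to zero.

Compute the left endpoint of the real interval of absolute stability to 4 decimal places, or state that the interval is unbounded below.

With y'=λy (z=hλ):
  y_{n+1} = y_n + z·[17/20·y_n + 3/20·y_{n+1}] ⇒ (1 − 3/20z)y_{n+1} = (1 + 17/20z)y_n
  R(z) = (1 + 17/20z)/(1 − 3/20z).

Boundary: |R(x)|=1, x<0.
x=-1.68: |R|=0.3419
R=−1: 1+17/20x = −1+3/20x ⇒ -7/10x=2 ⇒ x=2/(-7/10)=-2.8571
Confirm numerically:
  x=-1.938: |R|=0.50151 <1
  x=-1.817: |R|=0.42784 <1
  x=-1.530: |R|=0.24441 <1
  x=-3.423: |R|=1.26172 >1
  x=-3.008: |R|=1.07277 >1
  x=-3.002: |R|=1.06992 >1
Stable set (-2.8571, 0).

left endpoint -2.8571.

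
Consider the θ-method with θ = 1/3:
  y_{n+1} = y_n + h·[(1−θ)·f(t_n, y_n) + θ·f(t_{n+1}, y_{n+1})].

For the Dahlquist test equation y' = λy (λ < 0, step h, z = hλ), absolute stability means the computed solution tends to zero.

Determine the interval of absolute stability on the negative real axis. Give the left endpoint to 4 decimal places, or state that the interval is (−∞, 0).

On y'=λy, z=hλ:
  y_{n+1} = y_n + z·[2/3·y_n + 1/3·y_{n+1}] ⇒ (1 − 1/3z)y_{n+1} = (1 + 2/3z)y_n
  R(z) = (1 + 2/3z)/(1 − 1/3z).

Solve |R(x)|<1 on ℝ⁻.
x=-1.07: |R|=0.2113
R=−1: 1+2/3x = −1+1/3x ⇒ -1/3x=2 ⇒ x=2/(-1/3)=-6.0000
Confirm numerically:
  x=-3.928: |R|=0.70092 <1
  x=-3.677: |R|=0.65209 <1
  x=-3.213: |R|=0.55142 <1
  x=-2.989: |R|=0.49724 <1
  x=-6.427: |R|=1.04530 >1
  x=-6.381: |R|=1.04061 >1
Interval (-6.0000, 0).

(-6.0000, 0).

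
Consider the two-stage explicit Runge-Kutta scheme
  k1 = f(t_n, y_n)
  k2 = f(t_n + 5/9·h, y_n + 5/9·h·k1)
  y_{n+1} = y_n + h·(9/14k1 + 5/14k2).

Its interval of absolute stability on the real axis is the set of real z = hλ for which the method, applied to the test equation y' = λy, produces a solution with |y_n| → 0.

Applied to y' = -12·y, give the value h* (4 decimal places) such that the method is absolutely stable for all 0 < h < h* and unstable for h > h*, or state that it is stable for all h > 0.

Set f=λy, z=hλ:
  k1=λy_n ⇒ h·k1=z·y_n;  k2=λ(1+5/9z)y_n ⇒ h·k2=z(1+5/9z)y_n
  y_{n+1}/y_n = 1 + 9/14z + 5/14z(1+5/9z) = 1 + z + 25/126z²
  ⇒ R(z) = 1 + z + 25/126z².

Find x<0 with |R(x)|<1.
x=-1.07: |R|=0.1572
R=1: x+25/126x²=0 ⇒ x=−126/25=-5.0400; min R=1−1/(4·25/126)=-0.2600>−1
Confirm numerically:
  x=-3.997: |R|=0.17284 <1
  x=-2.672: |R|=0.25542 <1
  x=-2.220: |R|=0.24214 <1
  x=-2.074: |R|=0.22053 <1
  x=-5.551: |R|=1.56281 >1
  x=-5.333: |R|=1.31003 >1
  x=-5.078: |R|=1.03829 >1
So |R|<1 on (-5.0400, 0).

(-5.0400,0); λ=-12 ⇒ h* = (126/25)/12 = 0.4200.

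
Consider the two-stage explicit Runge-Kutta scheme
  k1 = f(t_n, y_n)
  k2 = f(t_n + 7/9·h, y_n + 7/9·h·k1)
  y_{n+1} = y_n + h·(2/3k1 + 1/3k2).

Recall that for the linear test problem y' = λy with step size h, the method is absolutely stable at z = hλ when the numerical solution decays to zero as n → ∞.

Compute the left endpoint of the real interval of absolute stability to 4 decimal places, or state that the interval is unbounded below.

z* = -3.8571.

Test eqn y'=λy, z=hλ:
  k1=λy_n ⇒ h·k1=z·y_n;  k2=λ(1+7/9z)y_n ⇒ h·k2=z(1+7/9z)y_n
  y_{n+1}/y_n = 1 + 2/3z + 1/3z(1+7/9z) = 1 + z + 7/27z²
  Hence R(z) = 1 + z + 7/27z².

Need |R(x)|<1, x<0.
x=-1.56: |R|=0.0709
R=1: x+7/27x²=0 ⇒ x=−27/7=-3.8571; min R=1−1/(4·7/27)=0.0357>−1
Confirm numerically:
  x=-3.457: |R|=0.64137 <1
  x=-3.211: |R|=0.46210 <1
  x=-2.730: |R|=0.20223 <1
  x=-4.208: |R|=1.38277 >1
  x=-4.164: |R|=1.33127 >1
So |R|<1 on (-3.8571, 0).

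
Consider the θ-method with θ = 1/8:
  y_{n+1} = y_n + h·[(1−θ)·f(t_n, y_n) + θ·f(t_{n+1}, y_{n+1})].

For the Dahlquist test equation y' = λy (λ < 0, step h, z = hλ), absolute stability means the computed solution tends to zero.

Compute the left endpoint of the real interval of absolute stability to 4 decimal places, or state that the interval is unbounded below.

With y'=λy (z=hλ):
  y_{n+1} = y_n + z·[7/8·y_n + 1/8·y_{n+1}] ⇒ (1 − 1/8z)y_{n+1} = (1 + 7/8z)y_n
  ⇒ R(z) = (1 + 7/8z)/(1 − 1/8z).

Find x<0 with |R(x)|<1.
x=-1.21: |R|=0.0510
R=−1: 1+7/8x = −1+1/8x ⇒ -3/4x=2 ⇒ x=2/(-3/4)=-2.6667
Confirm numerically:
  x=-2.010: |R|=0.60639 <1
  x=-1.783: |R|=0.45804 <1
  x=-1.160: |R|=0.01310 <1
  x=-3.074: |R|=1.22070 >1
  x=-2.942: |R|=1.15098 >1
  x=-2.741: |R|=1.04152 >1
Interval (-2.6667, 0).

z* = -2.6667.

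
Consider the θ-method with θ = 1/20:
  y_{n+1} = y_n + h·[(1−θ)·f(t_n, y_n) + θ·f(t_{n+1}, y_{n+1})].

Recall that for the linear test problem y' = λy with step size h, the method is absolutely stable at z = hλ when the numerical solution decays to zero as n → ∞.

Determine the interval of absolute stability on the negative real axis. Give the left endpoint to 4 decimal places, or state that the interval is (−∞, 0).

(-2.2222, 0).

On y'=λy, z=hλ:
  y_{n+1} = y_n + z·[19/20·y_n + 1/20·y_{n+1}] ⇒ (1 − 1/20z)y_{n+1} = (1 + 19/20z)y_n
  ⇒ R(z) = (1 + 19/20z)/(1 − 1/20z).

Need |R(x)|<1, x<0.
x=-1.52: |R|=0.4126
R=−1: 1+19/20x = −1+1/20x ⇒ -9/10x=2 ⇒ x=2/(-9/10)=-2.2222
Confirm numerically:
  x=-1.673: |R|=0.54386 <1
  x=-1.393: |R|=0.30230 <1
  x=-1.327: |R|=0.24443 <1
  x=-2.749: |R|=1.41681 >1
  x=-2.496: |R|=1.21906 >1
Stable set (-2.2222, 0).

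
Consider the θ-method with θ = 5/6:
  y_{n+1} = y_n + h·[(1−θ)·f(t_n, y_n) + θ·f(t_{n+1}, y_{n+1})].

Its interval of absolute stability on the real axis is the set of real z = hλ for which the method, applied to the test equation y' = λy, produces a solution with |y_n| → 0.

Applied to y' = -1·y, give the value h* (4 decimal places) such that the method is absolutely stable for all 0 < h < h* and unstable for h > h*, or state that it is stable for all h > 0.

Set f=λy, z=hλ:
  y_{n+1} = y_n + z·[1/6·y_n + 5/6·y_{n+1}] ⇒ (1 − 5/6z)y_{n+1} = (1 + 1/6z)y_n
  R(z) = (1 + 1/6z)/(1 − 5/6z).

Boundary: |R(x)|=1, x<0.
x=-1.53: |R|=0.3275
x=-2: |R|=0.2500
x=-10: |R|=0.0714
x=-100: |R|=0.1858
θ=5/6≥1/2 ⇒ |1+1/6x|<|1−5/6x| ∀x<0 ⇒ interval (−∞,0).

(−∞, 0) — no finite endpoint. Any h>0 works for λ=-1.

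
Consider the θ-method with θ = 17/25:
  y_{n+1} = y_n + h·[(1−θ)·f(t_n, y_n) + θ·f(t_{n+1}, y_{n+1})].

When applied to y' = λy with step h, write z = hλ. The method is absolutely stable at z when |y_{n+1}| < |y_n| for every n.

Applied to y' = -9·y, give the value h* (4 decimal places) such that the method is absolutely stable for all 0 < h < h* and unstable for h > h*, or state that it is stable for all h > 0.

unbounded; (−∞, 0). Any h>0 works for λ=-9.

Test eqn y'=λy, z=hλ:
  y_{n+1} = y_n + z·[8/25·y_n + 17/25·y_{n+1}] ⇒ (1 − 17/25z)y_{n+1} = (1 + 8/25z)y_n
  R(z) = (1 + 8/25z)/(1 − 17/25z).

Boundary: |R(x)|=1, x<0.
x=-1.74: |R|=0.2030
x=-2: |R|=0.1525
x=-10: |R|=0.2821
x=-100: |R|=0.4493
θ=17/25≥1/2 ⇒ |1+8/25x|<|1−17/25x| ∀x<0 ⇒ stable on all of ℝ⁻.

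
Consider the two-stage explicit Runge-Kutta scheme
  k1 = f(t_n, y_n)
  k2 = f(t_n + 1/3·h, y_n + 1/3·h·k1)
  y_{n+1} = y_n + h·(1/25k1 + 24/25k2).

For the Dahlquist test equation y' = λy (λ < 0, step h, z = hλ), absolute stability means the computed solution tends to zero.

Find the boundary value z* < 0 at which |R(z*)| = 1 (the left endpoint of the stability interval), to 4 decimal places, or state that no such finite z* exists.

left endpoint -3.1250.

With y'=λy (z=hλ):
  k1=λy_n ⇒ h·k1=z·y_n;  k2=λ(1+1/3z)y_n ⇒ h·k2=z(1+1/3z)y_n
  y_{n+1}/y_n = 1 + 1/25z + 24/25z(1+1/3z) = 1 + z + 8/25z²
  ⇒ R(z) = 1 + z + 8/25z².

Boundary: |R(x)|=1, x<0.
x=-0.42: |R|=0.6364
R=1: x+8/25x²=0 ⇒ x=−25/8=-3.1250; min R=1−1/(4·8/25)=0.2188>−1
Confirm numerically:
  x=-1.859: |R|=0.24688 <1
  x=-1.784: |R|=0.23445 <1
  x=-1.765: |R|=0.23187 <1
  x=-3.612: |R|=1.56289 >1
  x=-3.163: |R|=1.03846 >1
Stable set (-3.1250, 0).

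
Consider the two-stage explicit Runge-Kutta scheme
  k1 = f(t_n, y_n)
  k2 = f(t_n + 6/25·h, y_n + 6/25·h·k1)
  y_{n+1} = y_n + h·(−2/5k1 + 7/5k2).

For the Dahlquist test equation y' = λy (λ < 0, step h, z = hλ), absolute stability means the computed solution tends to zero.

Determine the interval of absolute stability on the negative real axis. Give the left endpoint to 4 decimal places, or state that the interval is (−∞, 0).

Test eqn y'=λy, z=hλ:
  k1=λy_n ⇒ h·k1=z·y_n;  k2=λ(1+6/25z)y_n ⇒ h·k2=z(1+6/25z)y_n
  y_{n+1}/y_n = 1 − 2/5z + 7/5z(1+6/25z) = 1 + z + 42/125z²
  Hence R(z) = 1 + z + 42/125z².

Find x<0 with |R(x)|<1.
x=-0.37: |R|=0.6760
R=1: x+42/125x²=0 ⇒ x=−125/42=-2.9762; min R=1−1/(4·42/125)=0.2560>−1
Confirm numerically:
  x=-2.446: |R|=0.56426 <1
  x=-1.598: |R|=0.26001 <1
  x=-1.522: |R|=0.25634 <1
  x=-3.576: |R|=1.72069 >1
  x=-3.502: |R|=1.61871 >1
  x=-3.293: |R|=1.35053 >1
Interval (-2.9762, 0).

(-2.9762, 0).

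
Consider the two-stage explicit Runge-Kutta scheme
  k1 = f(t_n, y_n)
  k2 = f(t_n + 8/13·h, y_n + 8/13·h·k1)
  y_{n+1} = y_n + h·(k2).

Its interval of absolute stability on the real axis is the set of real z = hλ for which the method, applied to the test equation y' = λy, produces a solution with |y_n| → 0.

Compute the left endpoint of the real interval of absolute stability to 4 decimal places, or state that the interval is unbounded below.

Set f=λy, z=hλ:
  k1=λy_n ⇒ h·k1=z·y_n;  k2=λ(1+8/13z)y_n ⇒ h·k2=z(1+8/13z)y_n
  y_{n+1}/y_n = 1 + z(1+8/13z) = 1 + z + 8/13z²
  ⇒ R(z) = 1 + z + 8/13z².

Need |R(x)|<1, x<0.
x=-0.83: |R|=0.5939
R=1: x+8/13x²=0 ⇒ x=−13/8=-1.6250; min R=1−1/(4·8/13)=0.5938>−1
Confirm numerically:
  x=-1.237: |R|=0.70464 <1
  x=-1.001: |R|=0.61562 <1
  x=-0.761: |R|=0.59538 <1
  x=-2.173: |R|=1.73280 >1
  x=-2.092: |R|=1.60121 >1
  x=-1.847: |R|=1.25233 >1
So |R|<1 on (-1.6250, 0).

z* = -1.6250.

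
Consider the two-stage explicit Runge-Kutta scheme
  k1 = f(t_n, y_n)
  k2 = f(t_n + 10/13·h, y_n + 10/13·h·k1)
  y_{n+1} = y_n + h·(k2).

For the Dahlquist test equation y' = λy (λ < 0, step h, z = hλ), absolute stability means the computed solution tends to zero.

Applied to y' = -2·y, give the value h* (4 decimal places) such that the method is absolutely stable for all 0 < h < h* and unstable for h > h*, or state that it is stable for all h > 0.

On y'=λy, z=hλ:
  k1=λy_n ⇒ h·k1=z·y_n;  k2=λ(1+10/13z)y_n ⇒ h·k2=z(1+10/13z)y_n
  y_{n+1}/y_n = 1 + z(1+10/13z) = 1 + z + 10/13z²
  Hence R(z) = 1 + z + 10/13z².

Need |R(x)|<1, x<0.
x=-0.91: |R|=0.7270
R=1: x+10/13x²=0 ⇒ x=−13/10=-1.3000; min R=1−1/(4·10/13)=0.6750>−1
Confirm numerically:
  x=-1.103: |R|=0.83285 <1
  x=-0.989: |R|=0.76340 <1
  x=-0.910: |R|=0.72700 <1
  x=-1.422: |R|=1.13345 >1
  x=-1.350: |R|=1.05192 >1
Interval (-1.3000, 0).

(-1.3000,0); λ=-2 ⇒ h* = (13/10)/2 = 0.6500.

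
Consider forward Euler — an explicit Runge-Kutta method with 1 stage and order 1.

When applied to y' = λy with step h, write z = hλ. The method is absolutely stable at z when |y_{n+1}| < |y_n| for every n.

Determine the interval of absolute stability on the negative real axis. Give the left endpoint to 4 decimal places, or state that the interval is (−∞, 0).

z∈(-2.0000,0).

Set f=λy, z=hλ:
  order 1, 1-stage ⇒ R(z)=1+z
  (e.g. R(-1.77)=-0.77000, |R|=0.77000)

Solve |R(x)|<1 on ℝ⁻.
x=-1.77: |R|=0.7700
|R(-2.37)|=1.3700 |R(-1.67)|=0.6700 |R(-1.62)|=0.6200
Bisect:
  x_lo=-2.7857 |R|=1.7857  x_hi=-0.1754 |R|=0.8246
  mid=-1.48057 |R|=0.48057 →hi
  mid=-2.13314 |R|=1.13314 →lo
  mid=-1.80686 |R|=0.80686 →hi
  mid=-1.97000 |R|=0.97000 →hi
  mid=-2.05157 |R|=1.05157 →lo
  mid=-2.01079 |R|=1.01079 →lo
  mid=-1.99039 |R|=0.99039 →hi
  mid=-2.00059 |R|=1.00059 →lo
  ...
  [-2.00011,-1.99995] ⇒ x*=-2.0000
Stable set (-2.0000, 0).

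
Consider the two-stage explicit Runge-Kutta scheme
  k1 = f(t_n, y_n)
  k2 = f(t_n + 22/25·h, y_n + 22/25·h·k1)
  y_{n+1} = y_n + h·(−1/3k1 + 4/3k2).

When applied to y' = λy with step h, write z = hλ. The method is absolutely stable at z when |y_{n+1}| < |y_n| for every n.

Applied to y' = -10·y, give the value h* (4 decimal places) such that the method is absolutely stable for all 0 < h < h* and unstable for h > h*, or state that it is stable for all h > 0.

On y'=λy, z=hλ:
  k1=λy_n ⇒ h·k1=z·y_n;  k2=λ(1+22/25z)y_n ⇒ h·k2=z(1+22/25z)y_n
  y_{n+1}/y_n = 1 − 1/3z + 4/3z(1+22/25z) = 1 + z + 88/75z²
  R(z) = 1 + z + 88/75z².

Find x<0 with |R(x)|<1.
x=-1: |R|=1.1733
R=1: x+88/75x²=0 ⇒ x=−75/88=-0.8523; min R=1−1/(4·88/75)=0.7869>−1
Confirm numerically:
  x=-0.607: |R|=0.82531 <1
  x=-0.591: |R|=0.81882 <1
  x=-0.509: |R|=0.79499 <1
  x=-1.180: |R|=1.45375 >1
  x=-0.946: |R|=1.10403 >1
Stable set (-0.8523, 0).

(-0.8523,0); λ=-10 ⇒ h* = (75/88)/10 = 0.0852.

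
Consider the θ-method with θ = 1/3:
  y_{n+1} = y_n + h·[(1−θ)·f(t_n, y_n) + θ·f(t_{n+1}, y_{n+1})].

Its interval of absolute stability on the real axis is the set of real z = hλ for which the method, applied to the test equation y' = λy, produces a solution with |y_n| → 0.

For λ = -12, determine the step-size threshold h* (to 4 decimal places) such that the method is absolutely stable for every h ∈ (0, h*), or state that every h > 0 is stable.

Test eqn y'=λy, z=hλ:
  y_{n+1} = y_n + z·[2/3·y_n + 1/3·y_{n+1}] ⇒ (1 − 1/3z)y_{n+1} = (1 + 2/3z)y_n
  Hence R(z) = (1 + 2/3z)/(1 − 1/3z).

Need |R(x)|<1, x<0.
x=-1.09: |R|=0.2005
R=−1: 1+2/3x = −1+1/3x ⇒ -1/3x=2 ⇒ x=2/(-1/3)=-6.0000
Confirm numerically:
  x=-5.305: |R|=0.91632 <1
  x=-5.055: |R|=0.88268 <1
  x=-4.309: |R|=0.76864 <1
  x=-6.407: |R|=1.04327 >1
  x=-6.387: |R|=1.04123 >1
  x=-6.349: |R|=1.03733 >1
Interval (-6.0000, 0).

(-6.0000,0); λ=-12 ⇒ h* = (6)/12 = 0.5000.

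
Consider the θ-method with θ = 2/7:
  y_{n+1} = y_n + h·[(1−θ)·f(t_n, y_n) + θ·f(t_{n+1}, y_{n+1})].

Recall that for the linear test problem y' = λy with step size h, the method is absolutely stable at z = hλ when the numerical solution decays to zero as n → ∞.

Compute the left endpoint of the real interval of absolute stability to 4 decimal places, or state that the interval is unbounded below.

left endpoint -4.6667.

On y'=λy, z=hλ:
  y_{n+1} = y_n + z·[5/7·y_n + 2/7·y_{n+1}] ⇒ (1 − 2/7z)y_{n+1} = (1 + 5/7z)y_n
  Hence R(z) = (1 + 5/7z)/(1 − 2/7z).

Find x<0 with |R(x)|<1.
x=-1.45: |R|=0.0253
R=−1: 1+5/7x = −1+2/7x ⇒ -3/7x=2 ⇒ x=2/(-3/7)=-4.6667
Confirm numerically:
  x=-3.751: |R|=0.81058 <1
  x=-3.496: |R|=0.74900 <1
  x=-2.800: |R|=0.55556 <1
  x=-2.439: |R|=0.43736 <1
  x=-5.213: |R|=1.09405 >1
  x=-5.065: |R|=1.06976 >1
Interval (-4.6667, 0).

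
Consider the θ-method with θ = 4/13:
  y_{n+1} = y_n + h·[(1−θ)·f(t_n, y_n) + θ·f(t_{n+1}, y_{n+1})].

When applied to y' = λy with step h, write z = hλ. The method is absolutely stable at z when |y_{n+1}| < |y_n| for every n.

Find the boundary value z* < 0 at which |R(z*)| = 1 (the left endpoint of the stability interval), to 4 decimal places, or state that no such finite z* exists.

left endpoint -5.2000.

With y'=λy (z=hλ):
  y_{n+1} = y_n + z·[9/13·y_n + 4/13·y_{n+1}] ⇒ (1 − 4/13z)y_{n+1} = (1 + 9/13z)y_n
  R(z) = (1 + 9/13z)/(1 − 4/13z).

Boundary: |R(x)|=1, x<0.
x=-1.69: |R|=0.1118
R=−1: 1+9/13x = −1+4/13x ⇒ -5/13x=2 ⇒ x=2/(-5/13)=-5.2000
Confirm numerically:
  x=-4.437: |R|=0.87593 <1
  x=-3.952: |R|=0.78339 <1
  x=-2.221: |R|=0.31937 <1
  x=-5.663: |R|=1.06493 >1
  x=-5.655: |R|=1.06387 >1
  x=-5.622: |R|=1.05946 >1
So |R|<1 on (-5.2000, 0).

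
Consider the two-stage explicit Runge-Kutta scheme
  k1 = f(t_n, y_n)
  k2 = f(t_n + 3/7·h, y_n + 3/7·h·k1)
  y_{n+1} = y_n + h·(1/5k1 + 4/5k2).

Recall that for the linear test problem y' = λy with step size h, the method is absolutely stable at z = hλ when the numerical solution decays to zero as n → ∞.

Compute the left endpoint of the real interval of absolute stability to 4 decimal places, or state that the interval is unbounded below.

Set f=λy, z=hλ:
  k1=λy_n ⇒ h·k1=z·y_n;  k2=λ(1+3/7z)y_n ⇒ h·k2=z(1+3/7z)y_n
  y_{n+1}/y_n = 1 + 1/5z + 4/5z(1+3/7z) = 1 + z + 12/35z²
  ⇒ R(z) = 1 + z + 12/35z².

Need |R(x)|<1, x<0.
x=-1.22: |R|=0.2903
R=1: x+12/35x²=0 ⇒ x=−35/12=-2.9167; min R=1−1/(4·12/35)=0.2708>−1
Confirm numerically:
  x=-2.837: |R|=0.92251 <1
  x=-2.494: |R|=0.63858 <1
  x=-2.152: |R|=0.43581 <1
  x=-1.420: |R|=0.27134 <1
  x=-3.368: |R|=1.52117 >1
  x=-3.291: |R|=1.42238 >1
Stable set (-2.9167, 0).

left endpoint -2.9167.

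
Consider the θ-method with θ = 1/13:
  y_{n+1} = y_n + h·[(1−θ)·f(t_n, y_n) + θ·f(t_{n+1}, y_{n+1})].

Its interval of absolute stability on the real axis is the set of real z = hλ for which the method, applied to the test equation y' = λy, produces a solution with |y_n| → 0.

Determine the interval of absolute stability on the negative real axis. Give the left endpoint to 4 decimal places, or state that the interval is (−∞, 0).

With y'=λy (z=hλ):
  y_{n+1} = y_n + z·[12/13·y_n + 1/13·y_{n+1}] ⇒ (1 − 1/13z)y_{n+1} = (1 + 12/13z)y_n
  ⇒ R(z) = (1 + 12/13z)/(1 − 1/13z).

Boundary: |R(x)|=1, x<0.
x=-0.52: |R|=0.5000
R=−1: 1+12/13x = −1+1/13x ⇒ -11/13x=2 ⇒ x=2/(-11/13)=-2.3636
Confirm numerically:
  x=-2.080: |R|=0.79310 <1
  x=-1.948: |R|=0.69414 <1
  x=-1.613: |R|=0.43496 <1
  x=-1.401: |R|=0.26470 <1
  x=-2.892: |R|=1.36572 >1
  x=-2.590: |R|=1.15972 >1
Stable set (-2.3636, 0).

z∈(-2.3636,0).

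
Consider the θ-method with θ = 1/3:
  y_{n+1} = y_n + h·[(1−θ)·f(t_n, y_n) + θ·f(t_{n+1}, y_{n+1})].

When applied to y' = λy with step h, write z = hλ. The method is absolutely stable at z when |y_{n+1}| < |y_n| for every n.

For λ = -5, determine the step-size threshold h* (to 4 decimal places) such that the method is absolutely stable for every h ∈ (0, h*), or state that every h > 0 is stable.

Test eqn y'=λy, z=hλ:
  y_{n+1} = y_n + z·[2/3·y_n + 1/3·y_{n+1}] ⇒ (1 − 1/3z)y_{n+1} = (1 + 2/3z)y_n
  Hence R(z) = (1 + 2/3z)/(1 − 1/3z).

Solve |R(x)|<1 on ℝ⁻.
x=-1.43: |R|=0.0316
R=−1: 1+2/3x = −1+1/3x ⇒ -1/3x=2 ⇒ x=2/(-1/3)=-6.0000
Confirm numerically:
  x=-3.557: |R|=0.62742 <1
  x=-3.412: |R|=0.59638 <1
  x=-2.528: |R|=0.37192 <1
  x=-6.577: |R|=1.06025 >1
  x=-6.247: |R|=1.02671 >1
  x=-6.144: |R|=1.01575 >1
Stable set (-6.0000, 0).

(-6.0000,0); λ=-5 ⇒ h* = (6)/5 = 1.2000.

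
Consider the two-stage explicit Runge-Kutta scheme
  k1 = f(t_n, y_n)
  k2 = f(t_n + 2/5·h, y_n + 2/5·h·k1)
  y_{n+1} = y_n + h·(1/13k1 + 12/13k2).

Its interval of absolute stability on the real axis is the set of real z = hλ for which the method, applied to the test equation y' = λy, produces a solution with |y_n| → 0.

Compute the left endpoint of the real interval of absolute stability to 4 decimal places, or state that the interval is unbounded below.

z* = -2.7083.

With y'=λy (z=hλ):
  k1=λy_n ⇒ h·k1=z·y_n;  k2=λ(1+2/5z)y_n ⇒ h·k2=z(1+2/5z)y_n
  y_{n+1}/y_n = 1 + 1/13z + 12/13z(1+2/5z) = 1 + z + 24/65z²
  ⇒ R(z) = 1 + z + 24/65z².

Need |R(x)|<1, x<0.
x=-0.59: |R|=0.5385
R=1: x+24/65x²=0 ⇒ x=−65/24=-2.7083; min R=1−1/(4·24/65)=0.3229>−1
Confirm numerically:
  x=-2.489: |R|=0.79843 <1
  x=-2.090: |R|=0.52284 <1
  x=-1.620: |R|=0.34901 <1
  x=-1.112: |R|=0.34457 <1
  x=-3.089: |R|=1.43417 >1
  x=-2.909: |R|=1.21553 >1
Interval (-2.7083, 0).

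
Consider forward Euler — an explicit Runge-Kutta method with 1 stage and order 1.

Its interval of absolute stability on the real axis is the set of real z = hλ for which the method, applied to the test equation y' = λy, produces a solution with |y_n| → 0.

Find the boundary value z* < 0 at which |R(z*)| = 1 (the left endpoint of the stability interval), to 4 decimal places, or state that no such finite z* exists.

z* = -2.0000.

With y'=λy (z=hλ):
  order 1, 1-stage ⇒ R(z)=1+z
  (e.g. R(-1.55)=-0.55000, |R|=0.55000)

Solve |R(x)|<1 on ℝ⁻.
x=-1.55: |R|=0.5500
|R(-1.85)|=0.8500 |R(-1.21)|=0.2100 |R(-1.2)|=0.2000
Bisect:
  x_lo=-2.4330 |R|=1.4330  x_hi=-0.3221 |R|=0.6779
  mid=-1.37757 |R|=0.37757 →hi
  mid=-1.90529 |R|=0.90529 →hi
  mid=-2.16915 |R|=1.16915 →lo
  mid=-2.03722 |R|=1.03722 →lo
  mid=-1.97125 |R|=0.97125 →hi
  mid=-2.00424 |R|=1.00424 →lo
  mid=-1.98775 |R|=0.98775 →hi
  mid=-1.99599 |R|=0.99599 →hi
  mid=-2.00011 |R|=1.00011 →lo
  ...
  [-2.00011,-1.99999] ⇒ x*=-2.0000
Stable set (-2.0000, 0).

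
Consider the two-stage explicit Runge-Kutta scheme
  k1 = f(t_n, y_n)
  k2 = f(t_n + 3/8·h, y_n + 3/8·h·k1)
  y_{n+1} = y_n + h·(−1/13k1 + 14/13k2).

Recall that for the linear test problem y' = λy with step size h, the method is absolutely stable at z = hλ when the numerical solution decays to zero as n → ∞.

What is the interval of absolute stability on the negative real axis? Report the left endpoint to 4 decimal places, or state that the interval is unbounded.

On y'=λy, z=hλ:
  k1=λy_n ⇒ h·k1=z·y_n;  k2=λ(1+3/8z)y_n ⇒ h·k2=z(1+3/8z)y_n
  y_{n+1}/y_n = 1 − 1/13z + 14/13z(1+3/8z) = 1 + z + 21/52z²
  Hence R(z) = 1 + z + 21/52z².

Boundary: |R(x)|=1, x<0.
x=-1.67: |R|=0.4563
R=1: x+21/52x²=0 ⇒ x=−52/21=-2.4762; min R=1−1/(4·21/52)=0.3810>−1
Confirm numerically:
  x=-2.123: |R|=0.69719 <1
  x=-1.735: |R|=0.48067 <1
  x=-1.579: |R|=0.42789 <1
  x=-2.974: |R|=1.59789 >1
  x=-2.844: |R|=1.42244 >1
Interval (-2.4762, 0).

(-2.4762, 0).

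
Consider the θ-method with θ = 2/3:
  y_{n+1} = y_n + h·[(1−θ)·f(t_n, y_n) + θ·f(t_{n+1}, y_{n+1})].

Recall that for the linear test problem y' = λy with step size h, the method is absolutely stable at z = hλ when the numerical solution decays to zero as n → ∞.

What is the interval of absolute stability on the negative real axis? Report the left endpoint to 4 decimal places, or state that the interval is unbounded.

With y'=λy (z=hλ):
  y_{n+1} = y_n + z·[1/3·y_n + 2/3·y_{n+1}] ⇒ (1 − 2/3z)y_{n+1} = (1 + 1/3z)y_n
  Hence R(z) = (1 + 1/3z)/(1 − 2/3z).

Need |R(x)|<1, x<0.
x=-1.04: |R|=0.3858
x=-2: |R|=0.1429
x=-10: |R|=0.3043
x=-100: |R|=0.4778
θ=2/3≥1/2 ⇒ |1+1/3x|<|1−2/3x| ∀x<0 ⇒ interval (−∞,0).

interval (−∞, 0).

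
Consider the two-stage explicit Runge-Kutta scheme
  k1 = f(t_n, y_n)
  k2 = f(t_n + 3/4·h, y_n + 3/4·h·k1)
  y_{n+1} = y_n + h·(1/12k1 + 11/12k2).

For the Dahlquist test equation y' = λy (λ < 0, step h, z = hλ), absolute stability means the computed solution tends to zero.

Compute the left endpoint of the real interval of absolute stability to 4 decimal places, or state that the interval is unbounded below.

With y'=λy (z=hλ):
  k1=λy_n ⇒ h·k1=z·y_n;  k2=λ(1+3/4z)y_n ⇒ h·k2=z(1+3/4z)y_n
  y_{n+1}/y_n = 1 + 1/12z + 11/12z(1+3/4z) = 1 + z + 11/16z²
  so R(z) = 1 + z + 11/16z².

Solve |R(x)|<1 on ℝ⁻.
x=-0.95: |R|=0.6705
R=1: x+11/16x²=0 ⇒ x=−16/11=-1.4545; min R=1−1/(4·11/16)=0.6364>−1
Confirm numerically:
  x=-1.232: |R|=0.81150 <1
  x=-1.101: |R|=0.73239 <1
  x=-0.727: |R|=0.63636 <1
  x=-1.960: |R|=1.68110 >1
  x=-1.915: |R|=1.60622 >1
  x=-1.514: |R|=1.06188 >1
Interval (-1.4545, 0).

z* = -1.4545.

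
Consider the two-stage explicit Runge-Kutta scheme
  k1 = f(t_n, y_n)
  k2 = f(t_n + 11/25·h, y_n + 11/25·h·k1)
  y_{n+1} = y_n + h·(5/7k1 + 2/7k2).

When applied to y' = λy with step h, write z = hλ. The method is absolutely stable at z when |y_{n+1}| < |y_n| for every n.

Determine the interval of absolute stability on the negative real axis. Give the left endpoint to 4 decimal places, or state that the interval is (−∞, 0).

On y'=λy, z=hλ:
  k1=λy_n ⇒ h·k1=z·y_n;  k2=λ(1+11/25z)y_n ⇒ h·k2=z(1+11/25z)y_n
  y_{n+1}/y_n = 1 + 5/7z + 2/7z(1+11/25z) = 1 + z + 22/175z²
  so R(z) = 1 + z + 22/175z².

Need |R(x)|<1, x<0.
x=-0.72: |R|=0.3452
R=1: x+22/175x²=0 ⇒ x=−175/22=-7.9545; min R=1−1/(4·22/175)=-0.9886>−1
Confirm numerically:
  x=-7.761: |R|=0.81116 <1
  x=-6.105: |R|=0.41950 <1
  x=-5.749: |R|=0.59402 <1
  x=-8.304: |R|=1.36481 >1
  x=-8.252: |R|=1.30858 >1
  x=-8.043: |R|=1.08944 >1
Stable set (-7.9545, 0).

z∈(-7.9545,0).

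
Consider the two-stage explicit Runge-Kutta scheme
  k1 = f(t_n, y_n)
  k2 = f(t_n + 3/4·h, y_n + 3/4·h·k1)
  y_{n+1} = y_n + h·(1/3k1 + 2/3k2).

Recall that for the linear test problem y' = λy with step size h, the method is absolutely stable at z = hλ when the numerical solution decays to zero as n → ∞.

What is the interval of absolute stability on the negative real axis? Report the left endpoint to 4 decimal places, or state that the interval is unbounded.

z∈(-2.0000,0).

Test eqn y'=λy, z=hλ:
  k1=λy_n ⇒ h·k1=z·y_n;  k2=λ(1+3/4z)y_n ⇒ h·k2=z(1+3/4z)y_n
  y_{n+1}/y_n = 1 + 1/3z + 2/3z(1+3/4z) = 1 + z + 1/2z²
  Hence R(z) = 1 + z + 1/2z².

Solve |R(x)|<1 on ℝ⁻.
x=-0.33: |R|=0.7245
R=1: x+1/2x²=0 ⇒ x=−2=-2.0000; min R=1−1/(4·1/2)=0.5000>−1
Confirm numerically:
  x=-1.364: |R|=0.56625 <1
  x=-1.045: |R|=0.50101 <1
  x=-0.874: |R|=0.50794 <1
  x=-2.576: |R|=1.74189 >1
  x=-2.366: |R|=1.43298 >1
  x=-2.294: |R|=1.33722 >1
Interval (-2.0000, 0).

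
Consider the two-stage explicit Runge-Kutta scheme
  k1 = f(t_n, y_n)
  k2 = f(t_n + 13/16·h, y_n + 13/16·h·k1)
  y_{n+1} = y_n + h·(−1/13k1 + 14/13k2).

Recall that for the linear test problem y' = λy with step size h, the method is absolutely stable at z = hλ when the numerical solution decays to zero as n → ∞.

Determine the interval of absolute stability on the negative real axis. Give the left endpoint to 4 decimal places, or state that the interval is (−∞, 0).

With y'=λy (z=hλ):
  k1=λy_n ⇒ h·k1=z·y_n;  k2=λ(1+13/16z)y_n ⇒ h·k2=z(1+13/16z)y_n
  y_{n+1}/y_n = 1 − 1/13z + 14/13z(1+13/16z) = 1 + z + 7/8z²
  so R(z) = 1 + z + 7/8z².

Solve |R(x)|<1 on ℝ⁻.
x=-0.57: |R|=0.7143
R=1: x+7/8x²=0 ⇒ x=−8/7=-1.1429; min R=1−1/(4·7/8)=0.7143>−1
Confirm numerically:
  x=-0.969: |R|=0.85259 <1
  x=-0.709: |R|=0.73085 <1
  x=-0.668: |R|=0.72245 <1
  x=-1.631: |R|=1.69664 >1
  x=-1.322: |R|=1.20722 >1
  x=-1.181: |R|=1.03942 >1
Interval (-1.1429, 0).

(-1.1429, 0).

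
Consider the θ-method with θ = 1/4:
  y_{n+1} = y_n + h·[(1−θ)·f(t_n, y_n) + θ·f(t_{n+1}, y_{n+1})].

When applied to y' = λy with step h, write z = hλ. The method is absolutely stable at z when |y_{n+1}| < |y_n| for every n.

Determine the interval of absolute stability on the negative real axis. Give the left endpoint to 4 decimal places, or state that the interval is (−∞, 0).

On y'=λy, z=hλ:
  y_{n+1} = y_n + z·[3/4·y_n + 1/4·y_{n+1}] ⇒ (1 − 1/4z)y_{n+1} = (1 + 3/4z)y_n
  Hence R(z) = (1 + 3/4z)/(1 − 1/4z).

Boundary: |R(x)|=1, x<0.
x=-1.46: |R|=0.0696
R=−1: 1+3/4x = −1+1/4x ⇒ -1/2x=2 ⇒ x=2/(-1/2)=-4.0000
Confirm numerically:
  x=-2.505: |R|=0.54035 <1
  x=-2.271: |R|=0.44857 <1
  x=-1.819: |R|=0.25039 <1
  x=-4.192: |R|=1.04688 >1
  x=-4.141: |R|=1.03464 >1
So |R|<1 on (-4.0000, 0).

(-4.0000, 0).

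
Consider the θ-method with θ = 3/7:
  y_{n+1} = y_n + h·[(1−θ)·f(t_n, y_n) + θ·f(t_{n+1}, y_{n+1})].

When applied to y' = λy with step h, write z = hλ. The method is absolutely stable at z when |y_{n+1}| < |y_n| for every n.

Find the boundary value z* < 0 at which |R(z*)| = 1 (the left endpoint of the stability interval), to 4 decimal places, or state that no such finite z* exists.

z* = -14.0000.

Set f=λy, z=hλ:
  y_{n+1} = y_n + z·[4/7·y_n + 3/7·y_{n+1}] ⇒ (1 − 3/7z)y_{n+1} = (1 + 4/7z)y_n
  so R(z) = (1 + 4/7z)/(1 − 3/7z).

Find x<0 with |R(x)|<1.
x=-1.11: |R|=0.2478
R=−1: 1+4/7x = −1+3/7x ⇒ -1/7x=2 ⇒ x=2/(-1/7)=-14.0000
Confirm numerically:
  x=-10.971: |R|=0.92411 <1
  x=-7.831: |R|=0.79769 <1
  x=-7.188: |R|=0.76152 <1
  x=-5.623: |R|=0.64904 <1
  x=-14.432: |R|=1.00859 >1
  x=-14.422: |R|=1.00840 >1
  x=-14.056: |R|=1.00114 >1
So |R|<1 on (-14.0000, 0).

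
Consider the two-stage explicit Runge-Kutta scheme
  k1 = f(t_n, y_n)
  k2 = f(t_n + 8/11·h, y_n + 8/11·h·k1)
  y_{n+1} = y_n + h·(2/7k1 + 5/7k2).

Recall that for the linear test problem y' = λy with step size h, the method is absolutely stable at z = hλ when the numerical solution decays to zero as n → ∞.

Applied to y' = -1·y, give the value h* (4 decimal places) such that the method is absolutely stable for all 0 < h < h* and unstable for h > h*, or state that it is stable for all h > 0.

(-1.9250,0); λ=-1 ⇒ h* = (77/40)/1 = 1.9250.

On y'=λy, z=hλ:
  k1=λy_n ⇒ h·k1=z·y_n;  k2=λ(1+8/11z)y_n ⇒ h·k2=z(1+8/11z)y_n
  y_{n+1}/y_n = 1 + 2/7z + 5/7z(1+8/11z) = 1 + z + 40/77z²
  Hence R(z) = 1 + z + 40/77z².

Solve |R(x)|<1 on ℝ⁻.
x=-1.01: |R|=0.5199
R=1: x+40/77x²=0 ⇒ x=−77/40=-1.9250; min R=1−1/(4·40/77)=0.5188>−1
Confirm numerically:
  x=-1.664: |R|=0.77439 <1
  x=-1.604: |R|=0.73253 <1
  x=-1.347: |R|=0.59555 <1
  x=-1.151: |R|=0.53721 <1
  x=-2.144: |R|=1.24391 >1
  x=-2.072: |R|=1.15823 >1
  x=-1.970: |R|=1.04605 >1
Stable set (-1.9250, 0).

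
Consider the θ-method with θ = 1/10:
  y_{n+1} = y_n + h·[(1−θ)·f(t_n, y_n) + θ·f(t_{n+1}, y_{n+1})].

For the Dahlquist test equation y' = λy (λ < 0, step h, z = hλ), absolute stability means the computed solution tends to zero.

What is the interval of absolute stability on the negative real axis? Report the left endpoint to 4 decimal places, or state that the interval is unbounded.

On y'=λy, z=hλ:
  y_{n+1} = y_n + z·[9/10·y_n + 1/10·y_{n+1}] ⇒ (1 − 1/10z)y_{n+1} = (1 + 9/10z)y_n
  Hence R(z) = (1 + 9/10z)/(1 − 1/10z).

Boundary: |R(x)|=1, x<0.
x=-0.67: |R|=0.3721
R=−1: 1+9/10x = −1+1/10x ⇒ -4/5x=2 ⇒ x=2/(-4/5)=-2.5000
Confirm numerically:
  x=-1.833: |R|=0.54906 <1
  x=-1.470: |R|=0.28160 <1
  x=-1.427: |R|=0.24880 <1
  x=-1.204: |R|=0.07462 <1
  x=-2.750: |R|=1.15686 >1
  x=-2.614: |R|=1.07230 >1
  x=-2.613: |R|=1.07167 >1
Stable set (-2.5000, 0).

z∈(-2.5000,0).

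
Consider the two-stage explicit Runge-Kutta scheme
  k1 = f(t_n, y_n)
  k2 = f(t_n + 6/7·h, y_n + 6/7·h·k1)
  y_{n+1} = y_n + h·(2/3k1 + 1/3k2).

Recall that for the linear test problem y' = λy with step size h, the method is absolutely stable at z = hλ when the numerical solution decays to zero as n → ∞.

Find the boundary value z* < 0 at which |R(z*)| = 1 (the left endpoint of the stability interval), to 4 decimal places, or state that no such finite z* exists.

z* = -3.5000.

Set f=λy, z=hλ:
  k1=λy_n ⇒ h·k1=z·y_n;  k2=λ(1+6/7z)y_n ⇒ h·k2=z(1+6/7z)y_n
  y_{n+1}/y_n = 1 + 2/3z + 1/3z(1+6/7z) = 1 + z + 2/7z²
  R(z) = 1 + z + 2/7z².

Boundary: |R(x)|=1, x<0.
x=-0.45: |R|=0.6079
R=1: x+2/7x²=0 ⇒ x=−7/2=-3.5000; min R=1−1/(4·2/7)=0.1250>−1
Confirm numerically:
  x=-3.412: |R|=0.91421 <1
  x=-2.596: |R|=0.32949 <1
  x=-2.024: |R|=0.14645 <1
  x=-1.804: |R|=0.12583 <1
  x=-3.961: |R|=1.52172 >1
  x=-3.856: |R|=1.39221 >1
  x=-3.640: |R|=1.14560 >1
So |R|<1 on (-3.5000, 0).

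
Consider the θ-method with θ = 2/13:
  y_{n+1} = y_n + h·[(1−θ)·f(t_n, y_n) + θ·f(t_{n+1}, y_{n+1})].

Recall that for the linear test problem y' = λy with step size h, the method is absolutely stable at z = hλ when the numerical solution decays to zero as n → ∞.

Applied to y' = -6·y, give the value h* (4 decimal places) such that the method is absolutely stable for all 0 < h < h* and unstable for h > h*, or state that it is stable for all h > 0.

With y'=λy (z=hλ):
  y_{n+1} = y_n + z·[11/13·y_n + 2/13·y_{n+1}] ⇒ (1 − 2/13z)y_{n+1} = (1 + 11/13z)y_n
  R(z) = (1 + 11/13z)/(1 − 2/13z).

Find x<0 with |R(x)|<1.
x=-1.38: |R|=0.1383
R=−1: 1+11/13x = −1+2/13x ⇒ -9/13x=2 ⇒ x=2/(-9/13)=-2.8889
Confirm numerically:
  x=-2.813: |R|=0.96333 <1
  x=-2.673: |R|=0.89409 <1
  x=-2.328: |R|=0.71409 <1
  x=-3.316: |R|=1.19580 >1
  x=-3.273: |R|=1.17686 >1
Interval (-2.8889, 0).

(-2.8889,0); λ=-6 ⇒ h* = (26/9)/6 = 0.4815.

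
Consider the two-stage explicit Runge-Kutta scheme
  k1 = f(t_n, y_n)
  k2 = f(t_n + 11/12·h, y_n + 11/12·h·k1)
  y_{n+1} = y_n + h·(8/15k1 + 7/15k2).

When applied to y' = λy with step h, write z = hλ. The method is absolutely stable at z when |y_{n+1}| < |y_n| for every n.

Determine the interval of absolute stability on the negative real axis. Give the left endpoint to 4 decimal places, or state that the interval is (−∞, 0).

With y'=λy (z=hλ):
  k1=λy_n ⇒ h·k1=z·y_n;  k2=λ(1+11/12z)y_n ⇒ h·k2=z(1+11/12z)y_n
  y_{n+1}/y_n = 1 + 8/15z + 7/15z(1+11/12z) = 1 + z + 77/180z²
  so R(z) = 1 + z + 77/180z².

Boundary: |R(x)|=1, x<0.
x=-1.43: |R|=0.4448
R=1: x+77/180x²=0 ⇒ x=−180/77=-2.3377; min R=1−1/(4·77/180)=0.4156>−1
Confirm numerically:
  x=-2.292: |R|=0.95523 <1
  x=-2.011: |R|=0.71899 <1
  x=-1.854: |R|=0.61641 <1
  x=-1.371: |R|=0.43307 <1
  x=-2.763: |R|=1.50273 >1
  x=-2.689: |R|=1.40414 >1
So |R|<1 on (-2.3377, 0).

(-2.3377, 0).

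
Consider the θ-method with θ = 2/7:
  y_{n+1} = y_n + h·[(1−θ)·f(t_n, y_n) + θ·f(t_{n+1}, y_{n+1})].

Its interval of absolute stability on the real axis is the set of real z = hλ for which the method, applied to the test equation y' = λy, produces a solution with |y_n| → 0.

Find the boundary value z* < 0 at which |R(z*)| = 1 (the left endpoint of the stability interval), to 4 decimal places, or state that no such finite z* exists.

z* = -4.6667.

Set f=λy, z=hλ:
  y_{n+1} = y_n + z·[5/7·y_n + 2/7·y_{n+1}] ⇒ (1 − 2/7z)y_{n+1} = (1 + 5/7z)y_n
  so R(z) = (1 + 5/7z)/(1 − 2/7z).

Need |R(x)|<1, x<0.
x=-1.8: |R|=0.1887
R=−1: 1+5/7x = −1+2/7x ⇒ -3/7x=2 ⇒ x=2/(-3/7)=-4.6667
Confirm numerically:
  x=-4.559: |R|=0.97996 <1
  x=-3.192: |R|=0.66946 <1
  x=-2.414: |R|=0.42864 <1
  x=-4.974: |R|=1.05440 >1
  x=-4.952: |R|=1.05064 >1
So |R|<1 on (-4.6667, 0).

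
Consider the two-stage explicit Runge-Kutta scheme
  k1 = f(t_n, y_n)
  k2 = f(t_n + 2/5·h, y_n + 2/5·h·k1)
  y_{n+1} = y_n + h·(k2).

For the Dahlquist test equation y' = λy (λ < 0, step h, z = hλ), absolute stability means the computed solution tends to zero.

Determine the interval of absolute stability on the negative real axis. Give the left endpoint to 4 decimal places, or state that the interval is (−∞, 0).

Set f=λy, z=hλ:
  k1=λy_n ⇒ h·k1=z·y_n;  k2=λ(1+2/5z)y_n ⇒ h·k2=z(1+2/5z)y_n
  y_{n+1}/y_n = 1 + z(1+2/5z) = 1 + z + 2/5z²
  Hence R(z) = 1 + z + 2/5z².

Solve |R(x)|<1 on ℝ⁻.
x=-1.2: |R|=0.3760
R=1: x+2/5x²=0 ⇒ x=−5/2=-2.5000; min R=1−1/(4·2/5)=0.3750>−1
Confirm numerically:
  x=-2.221: |R|=0.75214 <1
  x=-2.035: |R|=0.62149 <1
  x=-1.149: |R|=0.37908 <1
  x=-2.993: |R|=1.59022 >1
  x=-2.915: |R|=1.48389 >1
  x=-2.823: |R|=1.36473 >1
Stable set (-2.5000, 0).

z∈(-2.5000,0).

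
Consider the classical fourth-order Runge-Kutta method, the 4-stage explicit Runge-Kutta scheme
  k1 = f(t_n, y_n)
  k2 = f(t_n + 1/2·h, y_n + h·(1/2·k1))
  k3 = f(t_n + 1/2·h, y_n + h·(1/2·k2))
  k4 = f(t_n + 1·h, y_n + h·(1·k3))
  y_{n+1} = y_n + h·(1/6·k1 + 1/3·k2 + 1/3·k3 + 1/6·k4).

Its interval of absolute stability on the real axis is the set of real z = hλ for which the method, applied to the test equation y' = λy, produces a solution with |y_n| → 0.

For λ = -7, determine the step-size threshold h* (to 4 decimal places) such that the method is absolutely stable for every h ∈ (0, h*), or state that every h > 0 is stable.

(-2.7853,0); λ=-7 ⇒ h* = 0.3979.

Set f=λy, z=hλ:
  order 4, 4-stage ⇒ R(z)=1+z+z^2/2+z^3/6+z^4/24
  (e.g. R(-0.64)=0.52810, |R|=0.52810)

Solve |R(x)|<1 on ℝ⁻.
x=-0.64: |R|=0.5281
|R(-2.4)|=0.5584 |R(-1.74)|=0.2777 |R(-1.3)|=0.2978
Bisect:
  x_lo=-3.3905 |R|=2.3676  x_hi=-0.1768 |R|=0.8379
  mid=-1.78368 |R|=0.28303 →hi
  mid=-2.58711 |R|=0.74007 →hi
  mid=-2.98883 |R|=1.35281 →lo
  mid=-2.78797 |R|=1.00404 →lo
  mid=-2.68754 |R|=0.86235 →hi
  mid=-2.73776 |R|=0.93066 →hi
  mid=-2.76286 |R|=0.96671 →hi
  mid=-2.77542 |R|=0.98521 →hi
  mid=-2.78169 |R|=0.99459 →hi
  ...
  [-2.78542,-2.78522] ⇒ x*=-2.7853
Interval (-2.7853, 0).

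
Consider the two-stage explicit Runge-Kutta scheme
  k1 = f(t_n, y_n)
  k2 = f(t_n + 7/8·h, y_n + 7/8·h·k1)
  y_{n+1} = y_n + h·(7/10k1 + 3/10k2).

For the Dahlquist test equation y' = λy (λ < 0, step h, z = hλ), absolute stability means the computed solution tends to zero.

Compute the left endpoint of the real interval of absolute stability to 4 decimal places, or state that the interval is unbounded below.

z* = -3.8095.

Set f=λy, z=hλ:
  k1=λy_n ⇒ h·k1=z·y_n;  k2=λ(1+7/8z)y_n ⇒ h·k2=z(1+7/8z)y_n
  y_{n+1}/y_n = 1 + 7/10z + 3/10z(1+7/8z) = 1 + z + 21/80z²
  so R(z) = 1 + z + 21/80z².

Boundary: |R(x)|=1, x<0.
x=-1.15: |R|=0.1972
R=1: x+21/80x²=0 ⇒ x=−80/21=-3.8095; min R=1−1/(4·21/80)=0.0476>−1
Confirm numerically:
  x=-3.051: |R|=0.39251 <1
  x=-2.578: |R|=0.16660 <1
  x=-2.389: |R|=0.10917 <1
  x=-2.129: |R|=0.06082 <1
  x=-4.400: |R|=1.68200 >1
  x=-4.274: |R|=1.52111 >1
  x=-3.960: |R|=1.15642 >1
Interval (-3.8095, 0).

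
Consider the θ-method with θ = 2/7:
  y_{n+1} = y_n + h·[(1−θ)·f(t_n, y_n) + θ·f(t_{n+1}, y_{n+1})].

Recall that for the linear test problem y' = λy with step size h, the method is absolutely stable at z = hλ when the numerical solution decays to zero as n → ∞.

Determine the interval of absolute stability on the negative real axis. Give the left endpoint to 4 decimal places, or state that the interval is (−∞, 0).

With y'=λy (z=hλ):
  y_{n+1} = y_n + z·[5/7·y_n + 2/7·y_{n+1}] ⇒ (1 − 2/7z)y_{n+1} = (1 + 5/7z)y_n
  Hence R(z) = (1 + 5/7z)/(1 − 2/7z).

Solve |R(x)|<1 on ℝ⁻.
x=-1.06: |R|=0.1864
R=−1: 1+5/7x = −1+2/7x ⇒ -3/7x=2 ⇒ x=2/(-3/7)=-4.6667
Confirm numerically:
  x=-4.327: |R|=0.93490 <1
  x=-4.001: |R|=0.86688 <1
  x=-3.367: |R|=0.71611 <1
  x=-2.698: |R|=0.52356 <1
  x=-5.112: |R|=1.07757 >1
  x=-4.885: |R|=1.03906 >1
  x=-4.769: |R|=1.01856 >1
Interval (-4.6667, 0).

z∈(-4.6667,0).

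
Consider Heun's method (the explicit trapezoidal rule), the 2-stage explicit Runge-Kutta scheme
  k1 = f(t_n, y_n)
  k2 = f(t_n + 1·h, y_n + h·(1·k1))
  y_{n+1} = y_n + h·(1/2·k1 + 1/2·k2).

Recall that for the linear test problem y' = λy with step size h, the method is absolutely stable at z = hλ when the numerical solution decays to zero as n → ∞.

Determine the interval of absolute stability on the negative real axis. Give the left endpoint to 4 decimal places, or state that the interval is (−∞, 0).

z∈(-2.0000,0).

Set f=λy, z=hλ:
  order 2, 2-stage ⇒ R(z)=1+z+z^2/2
  (e.g. R(-1.26)=0.53380, |R|=0.53380)

Find x<0 with |R(x)|<1.
x=-1.26: |R|=0.5338
|R(-1.91)|=0.9140 |R(-1.89)|=0.8960 |R(-0.63)|=0.5684
Bisect:
  x_lo=-2.4455 |R|=1.5448  x_hi=-0.3119 |R|=0.7367
  mid=-1.37872 |R|=0.57171 →hi
  mid=-1.91213 |R|=0.91599 →hi
  mid=-2.17883 |R|=1.19482 →lo
  mid=-2.04548 |R|=1.04651 →lo
  mid=-1.97880 |R|=0.97903 →hi
  mid=-2.01214 |R|=1.01221 →lo
  mid=-1.99547 |R|=0.99548 →hi
  mid=-2.00380 |R|=1.00381 →lo
  mid=-1.99964 |R|=0.99964 →hi
  mid=-2.00172 |R|=1.00172 →lo
  ...
  [-2.00003,-1.99990] ⇒ x*=-2.0000
So |R|<1 on (-2.0000, 0).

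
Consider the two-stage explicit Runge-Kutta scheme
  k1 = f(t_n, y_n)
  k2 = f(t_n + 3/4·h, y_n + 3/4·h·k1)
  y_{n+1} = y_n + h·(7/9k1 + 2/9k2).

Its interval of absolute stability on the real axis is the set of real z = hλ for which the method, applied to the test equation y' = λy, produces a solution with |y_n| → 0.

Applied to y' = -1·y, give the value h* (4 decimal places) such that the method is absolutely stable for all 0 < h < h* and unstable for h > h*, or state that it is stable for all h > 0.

On y'=λy, z=hλ:
  k1=λy_n ⇒ h·k1=z·y_n;  k2=λ(1+3/4z)y_n ⇒ h·k2=z(1+3/4z)y_n
  y_{n+1}/y_n = 1 + 7/9z + 2/9z(1+3/4z) = 1 + z + 1/6z²
  so R(z) = 1 + z + 1/6z².

Find x<0 with |R(x)|<1.
x=-0.43: |R|=0.6008
R=1: x+1/6x²=0 ⇒ x=−6=-6.0000; min R=1−1/(4·1/6)=-0.5000>−1
Confirm numerically:
  x=-4.822: |R|=0.05328 <1
  x=-4.787: |R|=0.03223 <1
  x=-4.740: |R|=0.00460 <1
  x=-3.860: |R|=0.37673 <1
  x=-6.272: |R|=1.28433 >1
  x=-6.244: |R|=1.25392 >1
  x=-6.134: |R|=1.13699 >1
Stable set (-6.0000, 0).

(-6.0000,0); λ=-1 ⇒ h* = (6)/1 = 6.0000.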